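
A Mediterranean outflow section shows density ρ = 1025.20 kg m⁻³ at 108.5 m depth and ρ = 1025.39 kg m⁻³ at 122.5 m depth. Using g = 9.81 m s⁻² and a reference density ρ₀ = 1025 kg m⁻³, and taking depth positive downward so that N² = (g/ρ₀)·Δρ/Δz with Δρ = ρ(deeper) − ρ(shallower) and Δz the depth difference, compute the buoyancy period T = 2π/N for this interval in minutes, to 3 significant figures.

Δρ = 1025.39 − 1025.20 = 0.19 kg m⁻³ over Δz = 122.5 − 108.5 = 14 m.
N² = (9.81/1025) × (0.19/14) = 1.2989 × 10⁻⁴ s⁻².
N = √(1.2989 × 10⁻⁴) = 0.011397 rad s⁻¹, so T = 2π/N = 551.30 s = 9.1883 min ≈ 9.19 min.
N² > 0, so the interval is statically stable.

9.19 min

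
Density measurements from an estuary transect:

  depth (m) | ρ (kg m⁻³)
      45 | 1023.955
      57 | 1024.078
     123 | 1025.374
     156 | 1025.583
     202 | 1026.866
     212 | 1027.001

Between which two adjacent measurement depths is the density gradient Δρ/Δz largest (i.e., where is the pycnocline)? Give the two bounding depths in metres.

Compute the density gradient over each adjacent pair:
  45–57 m: Δρ/Δz = 0.123/12 = 0.010 kg m⁻⁴
  57–123 m: Δρ/Δz = 1.296/66 = 0.020 kg m⁻⁴
  123–156 m: Δρ/Δz = 0.209/33 = 6.3 × 10⁻³ kg m⁻⁴
  156–202 m: Δρ/Δz = 1.283/46 = 0.028 kg m⁻⁴
  202–212 m: Δρ/Δz = 0.135/10 = 0.014 kg m⁻⁴
The largest gradient is in the 156–202 m interval — the pycnocline.

156–202 m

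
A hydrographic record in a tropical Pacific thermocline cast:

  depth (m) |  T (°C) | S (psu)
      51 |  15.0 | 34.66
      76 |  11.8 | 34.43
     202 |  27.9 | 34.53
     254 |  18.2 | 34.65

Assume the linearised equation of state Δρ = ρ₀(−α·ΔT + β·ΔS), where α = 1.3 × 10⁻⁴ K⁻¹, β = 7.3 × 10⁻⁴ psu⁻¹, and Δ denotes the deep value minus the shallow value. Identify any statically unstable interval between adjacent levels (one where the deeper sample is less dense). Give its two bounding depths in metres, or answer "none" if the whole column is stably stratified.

76–202 m

Evaluate Δρ/ρ₀ = −αΔT + βΔS across each adjacent pair:
  51–76 m: −αΔT+βΔS = −(1.3 × 10⁻⁴)(-3.2)+(7.3 × 10⁻⁴)(-0.23) = 2.5 × 10⁻⁴ → stable
  76–202 m: −αΔT+βΔS = −(1.3 × 10⁻⁴)(+16.1)+(7.3 × 10⁻⁴)(+0.10) = -2.0 × 10⁻³ → UNSTABLE
  202–254 m: −αΔT+βΔS = −(1.3 × 10⁻⁴)(-9.7)+(7.3 × 10⁻⁴)(+0.12) = 1.3 × 10⁻³ → stable
The 76–202 m interval has Δρ < 0: lighter water underlies denser water.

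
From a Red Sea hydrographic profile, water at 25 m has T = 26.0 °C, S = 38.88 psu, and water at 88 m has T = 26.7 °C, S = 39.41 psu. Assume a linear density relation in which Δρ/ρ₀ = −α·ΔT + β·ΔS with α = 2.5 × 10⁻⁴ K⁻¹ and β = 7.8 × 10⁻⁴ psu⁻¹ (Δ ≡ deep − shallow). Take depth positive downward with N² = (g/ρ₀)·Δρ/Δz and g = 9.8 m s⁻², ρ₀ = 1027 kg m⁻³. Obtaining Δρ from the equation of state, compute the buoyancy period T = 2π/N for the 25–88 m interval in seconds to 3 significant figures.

ΔT = +0.7 K, ΔS = +0.53 psu (deep − shallow).
Δρ/ρ₀ = −αΔT + βΔS = -1.75 × 10⁻⁴ + 4.134 × 10⁻⁴ = 2.384 × 10⁻⁴, so Δρ ≈ 0.2448 kg m⁻³.
N² = (g/ρ₀)·Δρ/Δz = g·(Δρ/ρ₀)/Δz = 9.8 × 2.384 × 10⁻⁴ / 63 = 3.7084 × 10⁻⁵ s⁻².
N = √(3.7084 × 10⁻⁵) = 6.0897 × 10⁻³ rad s⁻¹ → T = 2π/N = 1.0318 × 10³ s ≈ 1.03 × 10³ s.

1.03 × 10³ s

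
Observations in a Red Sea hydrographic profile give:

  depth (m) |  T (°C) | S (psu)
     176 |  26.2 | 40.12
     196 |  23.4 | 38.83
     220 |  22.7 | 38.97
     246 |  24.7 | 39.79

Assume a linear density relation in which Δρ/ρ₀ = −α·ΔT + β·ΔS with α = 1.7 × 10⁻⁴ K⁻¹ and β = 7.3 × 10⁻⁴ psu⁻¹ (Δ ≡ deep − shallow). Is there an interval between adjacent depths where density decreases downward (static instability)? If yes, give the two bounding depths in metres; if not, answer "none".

176–196 m

Evaluate Δρ/ρ₀ = −αΔT + βΔS across each adjacent pair:
  176–196 m: −αΔT+βΔS = −(1.7 × 10⁻⁴)(-2.8)+(7.3 × 10⁻⁴)(-1.29) = -4.7 × 10⁻⁴ → UNSTABLE
  196–220 m: −αΔT+βΔS = −(1.7 × 10⁻⁴)(-0.7)+(7.3 × 10⁻⁴)(+0.14) = 2.2 × 10⁻⁴ → stable
  220–246 m: −αΔT+βΔS = −(1.7 × 10⁻⁴)(+2.0)+(7.3 × 10⁻⁴)(+0.82) = 2.6 × 10⁻⁴ → stable
The 176–196 m interval has Δρ < 0: lighter water underlies denser water.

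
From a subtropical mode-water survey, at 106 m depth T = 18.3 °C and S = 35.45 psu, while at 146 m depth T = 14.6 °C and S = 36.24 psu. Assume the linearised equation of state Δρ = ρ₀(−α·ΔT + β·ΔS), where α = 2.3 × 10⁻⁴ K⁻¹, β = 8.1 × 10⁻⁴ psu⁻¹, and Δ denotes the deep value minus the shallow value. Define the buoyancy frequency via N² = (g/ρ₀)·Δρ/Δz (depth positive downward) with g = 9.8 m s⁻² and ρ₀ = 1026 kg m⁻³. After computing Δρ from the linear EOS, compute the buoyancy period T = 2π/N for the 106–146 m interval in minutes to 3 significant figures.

ΔT = -3.7 K, ΔS = +0.79 psu (deep − shallow).
Δρ/ρ₀ = −αΔT + βΔS = 8.51 × 10⁻⁴ + 6.399 × 10⁻⁴ = 1.4909 × 10⁻³, so Δρ ≈ 1.530 kg m⁻³.
N² = (g/ρ₀)·Δρ/Δz = g·(Δρ/ρ₀)/Δz = 9.8 × 1.4909 × 10⁻³ / 40 = 3.6527 × 10⁻⁴ s⁻².
N = √(3.6527 × 10⁻⁴) = 0.019112 rad s⁻¹ → T = 2π/N = 328.76 s = 5.4793 min ≈ 5.48 min.

5.48 min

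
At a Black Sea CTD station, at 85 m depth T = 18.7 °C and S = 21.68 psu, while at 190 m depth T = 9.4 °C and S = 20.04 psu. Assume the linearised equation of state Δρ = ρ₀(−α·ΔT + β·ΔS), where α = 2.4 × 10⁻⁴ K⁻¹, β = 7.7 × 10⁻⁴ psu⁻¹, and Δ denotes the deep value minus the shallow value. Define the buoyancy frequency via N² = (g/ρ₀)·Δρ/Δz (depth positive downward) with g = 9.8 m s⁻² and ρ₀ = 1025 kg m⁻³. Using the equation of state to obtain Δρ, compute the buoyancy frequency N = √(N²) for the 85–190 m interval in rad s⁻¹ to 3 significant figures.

ΔT = -9.3 K, ΔS = -1.64 psu (deep − shallow).
Δρ/ρ₀ = −αΔT + βΔS = 2.232 × 10⁻³ − 1.2628 × 10⁻³ = 9.692 × 10⁻⁴, so Δρ ≈ 0.9934 kg m⁻³.
N² = (g/ρ₀)·Δρ/Δz = g·(Δρ/ρ₀)/Δz = 9.8 × 9.692 × 10⁻⁴ / 105 = 9.0459 × 10⁻⁵ s⁻².
N = √(9.0459 × 10⁻⁵) = 9.5110 × 10⁻³ rad s⁻¹ ≈ 9.51 × 10⁻³ rad s⁻¹.

9.51 × 10⁻³ rad s⁻¹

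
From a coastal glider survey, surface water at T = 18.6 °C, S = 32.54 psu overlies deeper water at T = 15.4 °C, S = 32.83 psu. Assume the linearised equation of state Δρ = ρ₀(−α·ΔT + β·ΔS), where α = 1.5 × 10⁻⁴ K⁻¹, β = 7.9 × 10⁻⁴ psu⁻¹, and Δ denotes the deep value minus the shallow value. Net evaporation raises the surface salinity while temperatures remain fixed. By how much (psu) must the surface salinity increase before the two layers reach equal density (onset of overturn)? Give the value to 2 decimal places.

Neutral buoyancy requires −α(T_deep − T_surf) + β(S_deep − S_surf′) = 0.
S_surf′ = S_deep − (α/β)·ΔT = 32.83 − (1.5 × 10⁻⁴/7.9 × 10⁻⁴)·(-3.2) = 33.4376 psu.
Increase required: 33.4376 − 32.54 = 0.8976 psu.

0.90 psu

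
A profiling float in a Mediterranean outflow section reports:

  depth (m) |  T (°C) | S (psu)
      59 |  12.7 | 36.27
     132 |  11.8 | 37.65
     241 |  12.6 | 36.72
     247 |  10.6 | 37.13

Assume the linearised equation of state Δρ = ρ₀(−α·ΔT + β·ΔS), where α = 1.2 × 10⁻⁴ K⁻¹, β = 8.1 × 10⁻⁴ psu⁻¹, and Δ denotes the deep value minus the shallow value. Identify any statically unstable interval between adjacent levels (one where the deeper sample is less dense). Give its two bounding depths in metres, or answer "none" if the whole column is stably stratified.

132–241 m

Evaluate Δρ/ρ₀ = −αΔT + βΔS across each adjacent pair:
  59–132 m: −αΔT+βΔS = −(1.2 × 10⁻⁴)(-0.9)+(8.1 × 10⁻⁴)(+1.38) = 1.2 × 10⁻³ → stable
  132–241 m: −αΔT+βΔS = −(1.2 × 10⁻⁴)(+0.8)+(8.1 × 10⁻⁴)(-0.93) = -8.5 × 10⁻⁴ → UNSTABLE
  241–247 m: −αΔT+βΔS = −(1.2 × 10⁻⁴)(-2.0)+(8.1 × 10⁻⁴)(+0.41) = 5.7 × 10⁻⁴ → stable
The 132–241 m interval has Δρ < 0: lighter water underlies denser water.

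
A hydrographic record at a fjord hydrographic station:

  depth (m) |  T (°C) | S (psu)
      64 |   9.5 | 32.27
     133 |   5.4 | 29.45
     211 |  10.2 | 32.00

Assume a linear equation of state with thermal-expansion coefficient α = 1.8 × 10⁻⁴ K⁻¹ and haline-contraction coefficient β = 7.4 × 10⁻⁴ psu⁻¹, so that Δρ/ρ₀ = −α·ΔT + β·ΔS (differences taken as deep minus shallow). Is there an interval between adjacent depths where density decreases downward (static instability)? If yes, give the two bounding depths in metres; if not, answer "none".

64–133 m

Evaluate Δρ/ρ₀ = −αΔT + βΔS across each adjacent pair:
  64–133 m: −αΔT+βΔS = −(1.8 × 10⁻⁴)(-4.1)+(7.4 × 10⁻⁴)(-2.82) = -1.3 × 10⁻³ → UNSTABLE
  133–211 m: −αΔT+βΔS = −(1.8 × 10⁻⁴)(+4.8)+(7.4 × 10⁻⁴)(+2.55) = 1.0 × 10⁻³ → stable
The 64–133 m interval has Δρ < 0: lighter water underlies denser water.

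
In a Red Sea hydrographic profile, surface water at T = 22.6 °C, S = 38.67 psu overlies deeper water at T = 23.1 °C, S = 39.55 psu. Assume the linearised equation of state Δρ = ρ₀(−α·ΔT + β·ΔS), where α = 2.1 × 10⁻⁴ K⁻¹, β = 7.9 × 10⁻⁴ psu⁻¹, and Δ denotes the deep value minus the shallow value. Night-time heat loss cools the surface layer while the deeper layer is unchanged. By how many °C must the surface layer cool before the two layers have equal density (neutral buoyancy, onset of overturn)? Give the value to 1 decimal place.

2.8 °C

Neutral buoyancy requires Δρ = 0, i.e. −α(T_deep − T_surf′) + β(S_deep − S_surf) = 0.
T_surf′ = T_deep − (β/α)·ΔS = 23.1 − (7.9 × 10⁻⁴/2.1 × 10⁻⁴)·(+0.88) = 19.790 °C.
Cooling required: 22.6 − (19.790) = 2.810 °C.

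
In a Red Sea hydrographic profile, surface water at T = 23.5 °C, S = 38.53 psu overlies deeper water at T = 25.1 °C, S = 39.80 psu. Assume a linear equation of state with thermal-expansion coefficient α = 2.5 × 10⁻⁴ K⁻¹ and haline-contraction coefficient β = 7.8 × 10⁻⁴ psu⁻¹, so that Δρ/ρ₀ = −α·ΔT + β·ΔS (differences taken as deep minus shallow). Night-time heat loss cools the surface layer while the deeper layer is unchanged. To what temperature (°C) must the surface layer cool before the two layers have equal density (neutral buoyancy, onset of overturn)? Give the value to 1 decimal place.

Neutral buoyancy requires Δρ = 0, i.e. −α(T_deep − T_surf′) + β(S_deep − S_surf) = 0.
T_surf′ = T_deep − (β/α)·ΔS = 25.1 − (7.8 × 10⁻⁴/2.5 × 10⁻⁴)·(+1.27) = 21.138 °C.
Cooling required: 23.5 − (21.138) = 2.362 °C.

21.1 °C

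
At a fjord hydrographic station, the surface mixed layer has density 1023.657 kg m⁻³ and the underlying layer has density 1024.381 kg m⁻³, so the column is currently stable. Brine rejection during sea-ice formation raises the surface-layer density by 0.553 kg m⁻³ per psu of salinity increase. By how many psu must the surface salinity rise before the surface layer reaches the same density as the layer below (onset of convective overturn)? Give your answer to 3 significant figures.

1.31 psu

Density deficit of the surface layer: 1024.381 − 1023.657 = 0.724 kg m⁻³.
Required change = 0.724 / 0.553 = 1.31 psu.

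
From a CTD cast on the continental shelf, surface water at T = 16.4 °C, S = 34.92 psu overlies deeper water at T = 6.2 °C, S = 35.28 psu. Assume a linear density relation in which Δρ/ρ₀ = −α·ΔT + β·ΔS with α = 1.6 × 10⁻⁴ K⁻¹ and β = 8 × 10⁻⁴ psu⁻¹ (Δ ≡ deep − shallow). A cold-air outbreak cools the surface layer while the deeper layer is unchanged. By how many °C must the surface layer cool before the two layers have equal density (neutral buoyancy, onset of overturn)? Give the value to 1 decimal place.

12.0 °C

Neutral buoyancy requires Δρ = 0, i.e. −α(T_deep − T_surf′) + β(S_deep − S_surf) = 0.
T_surf′ = T_deep − (β/α)·ΔS = 6.2 − (8 × 10⁻⁴/1.6 × 10⁻⁴)·(+0.36) = 4.400 °C.
Cooling required: 16.4 − (4.400) = 12.000 °C.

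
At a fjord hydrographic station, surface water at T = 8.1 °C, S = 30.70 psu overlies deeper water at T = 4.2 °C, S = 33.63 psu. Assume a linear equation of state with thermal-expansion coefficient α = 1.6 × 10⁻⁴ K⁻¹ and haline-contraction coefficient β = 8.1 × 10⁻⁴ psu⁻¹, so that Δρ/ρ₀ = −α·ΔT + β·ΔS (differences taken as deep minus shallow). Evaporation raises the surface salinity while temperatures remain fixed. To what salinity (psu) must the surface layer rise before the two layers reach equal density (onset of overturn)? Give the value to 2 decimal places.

Neutral buoyancy requires −α(T_deep − T_surf) + β(S_deep − S_surf′) = 0.
S_surf′ = S_deep − (α/β)·ΔT = 33.63 − (1.6 × 10⁻⁴/8.1 × 10⁻⁴)·(-3.9) = 34.4004 psu.
Increase required: 34.4004 − 30.70 = 3.7004 psu.

34.40 psu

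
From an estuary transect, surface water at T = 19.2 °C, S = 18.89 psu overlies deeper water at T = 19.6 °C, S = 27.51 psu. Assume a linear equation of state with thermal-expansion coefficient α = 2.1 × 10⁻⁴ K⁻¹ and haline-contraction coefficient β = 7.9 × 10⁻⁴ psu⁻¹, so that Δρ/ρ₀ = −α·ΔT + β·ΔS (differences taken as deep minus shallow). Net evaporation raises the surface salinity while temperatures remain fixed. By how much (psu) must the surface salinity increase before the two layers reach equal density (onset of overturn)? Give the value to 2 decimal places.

Neutral buoyancy requires −α(T_deep − T_surf) + β(S_deep − S_surf′) = 0.
S_surf′ = S_deep − (α/β)·ΔT = 27.51 − (2.1 × 10⁻⁴/7.9 × 10⁻⁴)·(+0.4) = 27.4037 psu.
Increase required: 27.4037 − 18.89 = 8.5137 psu.

8.51 psu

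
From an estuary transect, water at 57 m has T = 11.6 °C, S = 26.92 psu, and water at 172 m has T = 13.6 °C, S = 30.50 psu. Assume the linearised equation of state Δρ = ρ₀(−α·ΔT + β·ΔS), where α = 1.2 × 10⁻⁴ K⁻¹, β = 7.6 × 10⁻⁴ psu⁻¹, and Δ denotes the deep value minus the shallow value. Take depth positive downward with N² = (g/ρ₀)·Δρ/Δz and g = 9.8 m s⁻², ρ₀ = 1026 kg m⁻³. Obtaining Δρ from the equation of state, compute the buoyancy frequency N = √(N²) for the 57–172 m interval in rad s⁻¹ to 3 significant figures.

ΔT = +2.0 K, ΔS = +3.58 psu (deep − shallow).
Δρ/ρ₀ = −αΔT + βΔS = -2.40 × 10⁻⁴ + 2.7208 × 10⁻³ = 2.4808 × 10⁻³, so Δρ ≈ 2.545 kg m⁻³.
N² = (g/ρ₀)·Δρ/Δz = g·(Δρ/ρ₀)/Δz = 9.8 × 2.4808 × 10⁻³ / 115 = 2.1141 × 10⁻⁴ s⁻².
N = √(2.1141 × 10⁻⁴) = 0.014540 rad s⁻¹ ≈ 0.0145 rad s⁻¹.

0.0145 rad s⁻¹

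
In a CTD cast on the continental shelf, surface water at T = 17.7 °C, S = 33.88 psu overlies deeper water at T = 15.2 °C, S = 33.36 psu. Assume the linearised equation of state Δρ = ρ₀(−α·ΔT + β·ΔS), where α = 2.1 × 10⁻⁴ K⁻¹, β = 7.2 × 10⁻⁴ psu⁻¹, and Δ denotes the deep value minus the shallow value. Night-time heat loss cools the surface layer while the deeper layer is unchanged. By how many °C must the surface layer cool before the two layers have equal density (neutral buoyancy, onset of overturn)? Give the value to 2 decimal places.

Neutral buoyancy requires Δρ = 0, i.e. −α(T_deep − T_surf′) + β(S_deep − S_surf) = 0.
T_surf′ = T_deep − (β/α)·ΔS = 15.2 − (7.2 × 10⁻⁴/2.1 × 10⁻⁴)·(-0.52) = 16.9829 °C.
Cooling required: 17.7 − (16.9829) = 0.7171 °C.

0.72 °C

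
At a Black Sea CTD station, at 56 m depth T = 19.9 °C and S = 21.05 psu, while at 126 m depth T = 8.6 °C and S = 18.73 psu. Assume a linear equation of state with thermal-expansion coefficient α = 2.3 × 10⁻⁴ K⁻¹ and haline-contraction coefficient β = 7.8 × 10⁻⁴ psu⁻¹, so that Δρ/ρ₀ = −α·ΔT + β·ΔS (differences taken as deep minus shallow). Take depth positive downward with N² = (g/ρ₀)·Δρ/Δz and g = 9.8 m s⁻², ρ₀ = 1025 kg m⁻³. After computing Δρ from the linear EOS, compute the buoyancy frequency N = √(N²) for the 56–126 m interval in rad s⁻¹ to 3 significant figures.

ΔT = -11.3 K, ΔS = -2.32 psu (deep − shallow).
Δρ/ρ₀ = −αΔT + βΔS = 2.599 × 10⁻³ − 1.8096 × 10⁻³ = 7.894 × 10⁻⁴, so Δρ ≈ 0.8091 kg m⁻³.
N² = (g/ρ₀)·Δρ/Δz = g·(Δρ/ρ₀)/Δz = 9.8 × 7.894 × 10⁻⁴ / 70 = 1.1052 × 10⁻⁴ s⁻².
N = √(1.1052 × 10⁻⁴) = 0.010513 rad s⁻¹ ≈ 0.0105 rad s⁻¹.

0.0105 rad s⁻¹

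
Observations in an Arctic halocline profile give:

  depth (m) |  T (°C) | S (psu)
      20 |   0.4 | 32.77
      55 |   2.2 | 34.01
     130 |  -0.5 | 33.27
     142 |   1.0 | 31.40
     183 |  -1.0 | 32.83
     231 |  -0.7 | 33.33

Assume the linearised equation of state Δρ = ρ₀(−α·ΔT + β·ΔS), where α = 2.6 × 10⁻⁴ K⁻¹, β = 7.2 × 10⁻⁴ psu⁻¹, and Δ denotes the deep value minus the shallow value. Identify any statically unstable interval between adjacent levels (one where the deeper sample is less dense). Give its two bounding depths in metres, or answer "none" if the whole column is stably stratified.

130–142 m

Evaluate Δρ/ρ₀ = −αΔT + βΔS across each adjacent pair:
  20–55 m: −αΔT+βΔS = −(2.6 × 10⁻⁴)(+1.8)+(7.2 × 10⁻⁴)(+1.24) = 4.2 × 10⁻⁴ → stable
  55–130 m: −αΔT+βΔS = −(2.6 × 10⁻⁴)(-2.7)+(7.2 × 10⁻⁴)(-0.74) = 1.7 × 10⁻⁴ → stable
  130–142 m: −αΔT+βΔS = −(2.6 × 10⁻⁴)(+1.5)+(7.2 × 10⁻⁴)(-1.87) = -1.7 × 10⁻³ → UNSTABLE
  142–183 m: −αΔT+βΔS = −(2.6 × 10⁻⁴)(-2.0)+(7.2 × 10⁻⁴)(+1.43) = 1.5 × 10⁻³ → stable
  183–231 m: −αΔT+βΔS = −(2.6 × 10⁻⁴)(+0.3)+(7.2 × 10⁻⁴)(+0.50) = 2.8 × 10⁻⁴ → stable
The 130–142 m interval has Δρ < 0: lighter water underlies denser water.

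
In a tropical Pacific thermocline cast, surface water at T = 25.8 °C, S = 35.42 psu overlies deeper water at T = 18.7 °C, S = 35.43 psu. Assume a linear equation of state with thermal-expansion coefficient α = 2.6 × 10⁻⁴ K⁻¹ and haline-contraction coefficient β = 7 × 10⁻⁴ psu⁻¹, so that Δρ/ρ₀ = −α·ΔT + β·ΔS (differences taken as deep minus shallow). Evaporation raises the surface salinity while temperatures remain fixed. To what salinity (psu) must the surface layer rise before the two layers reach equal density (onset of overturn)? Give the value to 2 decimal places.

38.07 psu

Neutral buoyancy requires −α(T_deep − T_surf) + β(S_deep − S_surf′) = 0.
S_surf′ = S_deep − (α/β)·ΔT = 35.43 − (2.6 × 10⁻⁴/7 × 10⁻⁴)·(-7.1) = 38.0671 psu.
Increase required: 38.0671 − 35.42 = 2.6471 psu.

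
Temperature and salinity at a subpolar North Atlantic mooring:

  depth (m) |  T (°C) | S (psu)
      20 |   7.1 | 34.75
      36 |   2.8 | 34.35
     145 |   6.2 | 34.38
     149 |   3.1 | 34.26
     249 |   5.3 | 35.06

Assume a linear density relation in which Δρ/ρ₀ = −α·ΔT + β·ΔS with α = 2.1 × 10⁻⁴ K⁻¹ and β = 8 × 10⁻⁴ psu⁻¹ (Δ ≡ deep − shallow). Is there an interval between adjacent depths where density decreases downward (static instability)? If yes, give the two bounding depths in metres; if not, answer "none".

36–145 m

Evaluate Δρ/ρ₀ = −αΔT + βΔS across each adjacent pair:
  20–36 m: −αΔT+βΔS = −(2.1 × 10⁻⁴)(-4.3)+(8 × 10⁻⁴)(-0.40) = 5.8 × 10⁻⁴ → stable
  36–145 m: −αΔT+βΔS = −(2.1 × 10⁻⁴)(+3.4)+(8 × 10⁻⁴)(+0.03) = -6.9 × 10⁻⁴ → UNSTABLE
  145–149 m: −αΔT+βΔS = −(2.1 × 10⁻⁴)(-3.1)+(8 × 10⁻⁴)(-0.12) = 5.5 × 10⁻⁴ → stable
  149–249 m: −αΔT+βΔS = −(2.1 × 10⁻⁴)(+2.2)+(8 × 10⁻⁴)(+0.80) = 1.8 × 10⁻⁴ → stable
The 36–145 m interval has Δρ < 0: lighter water underlies denser water.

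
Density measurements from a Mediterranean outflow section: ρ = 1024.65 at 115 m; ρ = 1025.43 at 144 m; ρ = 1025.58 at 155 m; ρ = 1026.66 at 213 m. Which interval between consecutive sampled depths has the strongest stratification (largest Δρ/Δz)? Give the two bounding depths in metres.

Compute the density gradient over each adjacent pair:
  115–144 m: Δρ/Δz = 0.78/29 = 0.027 kg m⁻⁴
  144–155 m: Δρ/Δz = 0.15/11 = 0.014 kg m⁻⁴
  155–213 m: Δρ/Δz = 1.08/58 = 0.019 kg m⁻⁴
The largest gradient is in the 115–144 m interval — the pycnocline.

115–144 m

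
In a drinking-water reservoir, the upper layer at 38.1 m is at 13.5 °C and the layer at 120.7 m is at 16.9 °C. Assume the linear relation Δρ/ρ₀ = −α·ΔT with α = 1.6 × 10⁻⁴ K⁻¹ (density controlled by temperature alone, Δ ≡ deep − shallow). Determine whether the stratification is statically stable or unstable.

ΔT = 16.9 − 13.5 = +3.4 K, so Δρ/ρ₀ = −αΔT = -5.44 × 10⁻⁴.
Δρ/ρ₀ < 0, so Δρ < 0: deeper water is lighter → statically unstable; the column would overturn.

unstable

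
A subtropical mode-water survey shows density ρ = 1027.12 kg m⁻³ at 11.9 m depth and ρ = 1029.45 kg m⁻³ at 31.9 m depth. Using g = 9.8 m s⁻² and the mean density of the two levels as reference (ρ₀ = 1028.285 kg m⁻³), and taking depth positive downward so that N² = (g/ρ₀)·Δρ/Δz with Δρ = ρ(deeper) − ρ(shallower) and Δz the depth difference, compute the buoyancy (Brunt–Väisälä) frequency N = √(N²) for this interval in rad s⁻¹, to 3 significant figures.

0.0333 rad s⁻¹

Δρ = 1029.45 − 1027.12 = 2.33 kg m⁻³ over Δz = 31.9 − 11.9 = 20 m.
N² = (9.8/1028.285) × (2.33/20) = 1.1103 × 10⁻³ s⁻².
N = √(1.1103 × 10⁻³) = 0.033321 rad s⁻¹ ≈ 0.0333 rad s⁻¹.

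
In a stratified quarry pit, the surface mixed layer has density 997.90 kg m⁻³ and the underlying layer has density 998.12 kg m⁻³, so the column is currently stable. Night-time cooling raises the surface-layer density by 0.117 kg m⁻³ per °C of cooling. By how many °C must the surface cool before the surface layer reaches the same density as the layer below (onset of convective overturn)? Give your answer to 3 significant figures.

1.88 °C

Density deficit of the surface layer: 998.12 − 997.90 = 0.22 kg m⁻³.
Required change = 0.22 / 0.117 = 1.88 °C.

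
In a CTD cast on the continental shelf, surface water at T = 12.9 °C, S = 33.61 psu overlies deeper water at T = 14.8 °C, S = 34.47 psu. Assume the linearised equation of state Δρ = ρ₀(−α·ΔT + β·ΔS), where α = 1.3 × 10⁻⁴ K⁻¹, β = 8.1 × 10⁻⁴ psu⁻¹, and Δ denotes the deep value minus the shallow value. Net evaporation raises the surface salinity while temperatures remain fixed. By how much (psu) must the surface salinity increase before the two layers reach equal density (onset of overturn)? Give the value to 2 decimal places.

Neutral buoyancy requires −α(T_deep − T_surf) + β(S_deep − S_surf′) = 0.
S_surf′ = S_deep − (α/β)·ΔT = 34.47 − (1.3 × 10⁻⁴/8.1 × 10⁻⁴)·(+1.9) = 34.1651 psu.
Increase required: 34.1651 − 33.61 = 0.5551 psu.

0.56 psu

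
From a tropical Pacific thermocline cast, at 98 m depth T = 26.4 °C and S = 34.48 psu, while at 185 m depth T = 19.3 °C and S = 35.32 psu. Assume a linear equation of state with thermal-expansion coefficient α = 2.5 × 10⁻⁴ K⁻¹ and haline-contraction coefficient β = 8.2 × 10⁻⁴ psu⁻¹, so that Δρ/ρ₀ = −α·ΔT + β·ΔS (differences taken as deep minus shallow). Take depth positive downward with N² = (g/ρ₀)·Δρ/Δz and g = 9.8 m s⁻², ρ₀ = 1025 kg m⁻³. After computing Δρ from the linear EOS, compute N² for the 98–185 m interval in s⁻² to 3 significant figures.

2.78 × 10⁻⁴ s⁻²

ΔT = -7.1 K, ΔS = +0.84 psu (deep − shallow).
Δρ/ρ₀ = −αΔT + βΔS = 1.775 × 10⁻³ + 6.888 × 10⁻⁴ = 2.4638 × 10⁻³, so Δρ ≈ 2.525 kg m⁻³.
N² = (g/ρ₀)·Δρ/Δz = g·(Δρ/ρ₀)/Δz = 9.8 × 2.4638 × 10⁻³ / 87 = 2.7753 × 10⁻⁴ s⁻² ≈ 2.78 × 10⁻⁴ s⁻².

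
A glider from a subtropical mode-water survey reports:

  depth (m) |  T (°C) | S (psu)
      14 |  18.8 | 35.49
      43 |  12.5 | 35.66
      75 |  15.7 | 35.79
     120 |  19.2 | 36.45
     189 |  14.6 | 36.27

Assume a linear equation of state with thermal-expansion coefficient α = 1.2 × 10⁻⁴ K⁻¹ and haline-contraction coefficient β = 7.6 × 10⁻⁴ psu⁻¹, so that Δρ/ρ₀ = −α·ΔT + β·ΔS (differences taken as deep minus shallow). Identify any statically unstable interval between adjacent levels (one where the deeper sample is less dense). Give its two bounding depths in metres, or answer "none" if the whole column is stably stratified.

43–75 m

Evaluate Δρ/ρ₀ = −αΔT + βΔS across each adjacent pair:
  14–43 m: −αΔT+βΔS = −(1.2 × 10⁻⁴)(-6.3)+(7.6 × 10⁻⁴)(+0.17) = 8.9 × 10⁻⁴ → stable
  43–75 m: −αΔT+βΔS = −(1.2 × 10⁻⁴)(+3.2)+(7.6 × 10⁻⁴)(+0.13) = -2.9 × 10⁻⁴ → UNSTABLE
  75–120 m: −αΔT+βΔS = −(1.2 × 10⁻⁴)(+3.5)+(7.6 × 10⁻⁴)(+0.66) = 8.2 × 10⁻⁵ → stable
  120–189 m: −αΔT+βΔS = −(1.2 × 10⁻⁴)(-4.6)+(7.6 × 10⁻⁴)(-0.18) = 4.2 × 10⁻⁴ → stable
The 43–75 m interval has Δρ < 0: lighter water underlies denser water.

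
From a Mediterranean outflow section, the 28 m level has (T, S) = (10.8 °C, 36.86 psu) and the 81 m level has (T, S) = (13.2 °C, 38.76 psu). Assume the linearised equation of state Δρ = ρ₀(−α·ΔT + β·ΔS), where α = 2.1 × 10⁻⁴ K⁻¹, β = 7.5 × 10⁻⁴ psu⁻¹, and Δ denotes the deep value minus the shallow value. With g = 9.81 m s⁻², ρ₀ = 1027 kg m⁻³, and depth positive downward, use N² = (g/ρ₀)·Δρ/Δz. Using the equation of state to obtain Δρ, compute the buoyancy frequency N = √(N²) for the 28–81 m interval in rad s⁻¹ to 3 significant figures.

0.0131 rad s⁻¹

ΔT = +2.4 K, ΔS = +1.90 psu (deep − shallow).
Δρ/ρ₀ = −αΔT + βΔS = -5.04 × 10⁻⁴ + 1.425 × 10⁻³ = 9.21 × 10⁻⁴, so Δρ ≈ 0.9459 kg m⁻³.
N² = (g/ρ₀)·Δρ/Δz = g·(Δρ/ρ₀)/Δz = 9.81 × 9.21 × 10⁻⁴ / 53 = 1.7047 × 10⁻⁴ s⁻².
N = √(1.7047 × 10⁻⁴) = 0.013056 rad s⁻¹ ≈ 0.0131 rad s⁻¹.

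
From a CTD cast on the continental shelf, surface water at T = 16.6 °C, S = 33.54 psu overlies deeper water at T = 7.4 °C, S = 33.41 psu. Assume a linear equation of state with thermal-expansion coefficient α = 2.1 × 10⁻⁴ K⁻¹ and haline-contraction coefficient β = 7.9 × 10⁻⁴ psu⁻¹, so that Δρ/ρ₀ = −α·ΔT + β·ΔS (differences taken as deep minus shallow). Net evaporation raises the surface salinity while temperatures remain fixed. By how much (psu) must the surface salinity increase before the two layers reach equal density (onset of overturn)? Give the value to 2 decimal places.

Neutral buoyancy requires −α(T_deep − T_surf) + β(S_deep − S_surf′) = 0.
S_surf′ = S_deep − (α/β)·ΔT = 33.41 − (2.1 × 10⁻⁴/7.9 × 10⁻⁴)·(-9.2) = 35.8556 psu.
Increase required: 35.8556 − 33.54 = 2.3156 psu.

2.32 psu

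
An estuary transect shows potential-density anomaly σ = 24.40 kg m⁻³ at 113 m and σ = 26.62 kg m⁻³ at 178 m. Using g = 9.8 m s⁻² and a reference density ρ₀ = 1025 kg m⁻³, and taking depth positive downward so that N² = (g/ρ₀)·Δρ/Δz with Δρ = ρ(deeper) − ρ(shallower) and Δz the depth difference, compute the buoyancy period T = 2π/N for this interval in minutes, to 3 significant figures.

Δρ = 1026.62 − 1024.40 = 2.22 kg m⁻³ over Δz = 178 − 113 = 65 m.
N² = (9.8/1025) × (2.22/65) = 3.2654 × 10⁻⁴ s⁻².
N = √(3.2654 × 10⁻⁴) = 0.018070 rad s⁻¹, so T = 2π/N = 347.71 s = 5.7952 min ≈ 5.80 min.
N² > 0, so the interval is statically stable.

5.80 min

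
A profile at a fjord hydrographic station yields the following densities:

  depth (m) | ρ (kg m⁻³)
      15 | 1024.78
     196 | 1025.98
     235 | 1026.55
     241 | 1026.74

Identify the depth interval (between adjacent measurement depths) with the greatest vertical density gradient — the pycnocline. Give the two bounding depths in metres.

235–241 m

Compute the density gradient over each adjacent pair:
  15–196 m: Δρ/Δz = 1.20/181 = 6.6 × 10⁻³ kg m⁻⁴
  196–235 m: Δρ/Δz = 0.57/39 = 0.015 kg m⁻⁴
  235–241 m: Δρ/Δz = 0.19/6 = 0.032 kg m⁻⁴
The largest gradient is in the 235–241 m interval — the pycnocline.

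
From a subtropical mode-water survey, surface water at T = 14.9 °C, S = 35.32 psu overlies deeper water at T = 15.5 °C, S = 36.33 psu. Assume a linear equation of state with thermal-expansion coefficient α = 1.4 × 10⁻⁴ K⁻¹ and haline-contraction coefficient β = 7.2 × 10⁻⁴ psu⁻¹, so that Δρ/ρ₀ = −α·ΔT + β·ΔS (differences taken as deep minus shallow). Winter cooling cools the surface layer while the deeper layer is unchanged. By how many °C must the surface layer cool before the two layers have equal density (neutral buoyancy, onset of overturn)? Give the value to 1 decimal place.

Neutral buoyancy requires Δρ = 0, i.e. −α(T_deep − T_surf′) + β(S_deep − S_surf) = 0.
T_surf′ = T_deep − (β/α)·ΔS = 15.5 − (7.2 × 10⁻⁴/1.4 × 10⁻⁴)·(+1.01) = 10.306 °C.
Cooling required: 14.9 − (10.306) = 4.594 °C.

4.6 °C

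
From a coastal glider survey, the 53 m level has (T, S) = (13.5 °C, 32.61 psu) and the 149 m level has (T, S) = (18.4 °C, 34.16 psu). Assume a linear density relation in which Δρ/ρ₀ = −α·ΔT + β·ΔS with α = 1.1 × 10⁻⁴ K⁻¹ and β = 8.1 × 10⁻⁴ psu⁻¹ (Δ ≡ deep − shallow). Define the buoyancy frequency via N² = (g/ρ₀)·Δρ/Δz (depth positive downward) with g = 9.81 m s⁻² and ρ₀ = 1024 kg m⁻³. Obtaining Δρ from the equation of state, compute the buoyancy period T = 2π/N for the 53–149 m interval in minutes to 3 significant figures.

ΔT = +4.9 K, ΔS = +1.55 psu (deep − shallow).
Δρ/ρ₀ = −αΔT + βΔS = -5.39 × 10⁻⁴ + 1.2555 × 10⁻³ = 7.165 × 10⁻⁴, so Δρ ≈ 0.7337 kg m⁻³.
N² = (g/ρ₀)·Δρ/Δz = g·(Δρ/ρ₀)/Δz = 9.81 × 7.165 × 10⁻⁴ / 96 = 7.3217 × 10⁻⁵ s⁻².
N = √(7.3217 × 10⁻⁵) = 8.5567 × 10⁻³ rad s⁻¹ → T = 2π/N = 734.30 s = 12.238 min ≈ 12.2 min.

12.2 min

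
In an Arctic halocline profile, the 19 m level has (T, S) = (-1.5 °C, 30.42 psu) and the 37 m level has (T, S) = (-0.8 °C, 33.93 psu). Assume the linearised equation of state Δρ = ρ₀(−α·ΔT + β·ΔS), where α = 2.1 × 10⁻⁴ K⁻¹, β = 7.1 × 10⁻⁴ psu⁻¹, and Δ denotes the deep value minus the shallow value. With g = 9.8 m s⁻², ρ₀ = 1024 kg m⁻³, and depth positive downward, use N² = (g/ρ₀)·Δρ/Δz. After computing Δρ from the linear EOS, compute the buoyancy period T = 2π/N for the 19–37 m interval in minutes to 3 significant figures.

ΔT = +0.7 K, ΔS = +3.51 psu (deep − shallow).
Δρ/ρ₀ = −αΔT + βΔS = -1.47 × 10⁻⁴ + 2.4921 × 10⁻³ = 2.3451 × 10⁻³, so Δρ ≈ 2.401 kg m⁻³.
N² = (g/ρ₀)·Δρ/Δz = g·(Δρ/ρ₀)/Δz = 9.8 × 2.3451 × 10⁻³ / 18 = 1.2768 × 10⁻³ s⁻².
N = √(1.2768 × 10⁻³) = 0.035732 rad s⁻¹ → T = 2π/N = 175.84 s = 2.9307 min ≈ 2.93 min.

2.93 min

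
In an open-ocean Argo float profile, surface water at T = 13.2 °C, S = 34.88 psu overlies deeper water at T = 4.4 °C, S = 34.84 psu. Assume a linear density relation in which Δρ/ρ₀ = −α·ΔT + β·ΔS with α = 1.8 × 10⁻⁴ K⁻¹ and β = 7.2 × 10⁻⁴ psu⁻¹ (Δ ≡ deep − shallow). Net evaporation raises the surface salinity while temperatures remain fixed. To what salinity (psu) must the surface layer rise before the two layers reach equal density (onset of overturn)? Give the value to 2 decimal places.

37.04 psu

Neutral buoyancy requires −α(T_deep − T_surf) + β(S_deep − S_surf′) = 0.
S_surf′ = S_deep − (α/β)·ΔT = 34.84 − (1.8 × 10⁻⁴/7.2 × 10⁻⁴)·(-8.8) = 37.0400 psu.
Increase required: 37.0400 − 34.88 = 2.1600 psu.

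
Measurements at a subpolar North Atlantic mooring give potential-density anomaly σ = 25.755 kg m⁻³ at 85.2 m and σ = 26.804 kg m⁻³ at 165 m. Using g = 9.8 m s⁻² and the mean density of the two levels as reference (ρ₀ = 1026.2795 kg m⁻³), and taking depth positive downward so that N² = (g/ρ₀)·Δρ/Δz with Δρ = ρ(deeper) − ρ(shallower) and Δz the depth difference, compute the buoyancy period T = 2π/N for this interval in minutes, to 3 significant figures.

9.35 min

Δρ = 1026.804 − 1025.755 = 1.049 kg m⁻³ over Δz = 165 − 85.2 = 79.8 m.
N² = (9.8/1026.2795) × (1.049/79.8) = 1.2553 × 10⁻⁴ s⁻².
N = √(1.2553 × 10⁻⁴) = 0.011204 rad s⁻¹, so T = 2π/N = 560.80 s = 9.3467 min ≈ 9.35 min.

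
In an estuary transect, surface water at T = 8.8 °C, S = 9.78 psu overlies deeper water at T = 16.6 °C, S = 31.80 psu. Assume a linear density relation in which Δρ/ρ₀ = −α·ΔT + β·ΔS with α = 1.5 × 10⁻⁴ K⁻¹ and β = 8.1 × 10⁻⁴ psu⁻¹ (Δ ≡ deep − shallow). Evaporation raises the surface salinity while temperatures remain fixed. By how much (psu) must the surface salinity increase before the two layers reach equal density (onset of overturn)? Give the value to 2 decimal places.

20.58 psu

Neutral buoyancy requires −α(T_deep − T_surf) + β(S_deep − S_surf′) = 0.
S_surf′ = S_deep − (α/β)·ΔT = 31.80 − (1.5 × 10⁻⁴/8.1 × 10⁻⁴)·(+7.8) = 30.3556 psu.
Increase required: 30.3556 − 9.78 = 20.5756 psu.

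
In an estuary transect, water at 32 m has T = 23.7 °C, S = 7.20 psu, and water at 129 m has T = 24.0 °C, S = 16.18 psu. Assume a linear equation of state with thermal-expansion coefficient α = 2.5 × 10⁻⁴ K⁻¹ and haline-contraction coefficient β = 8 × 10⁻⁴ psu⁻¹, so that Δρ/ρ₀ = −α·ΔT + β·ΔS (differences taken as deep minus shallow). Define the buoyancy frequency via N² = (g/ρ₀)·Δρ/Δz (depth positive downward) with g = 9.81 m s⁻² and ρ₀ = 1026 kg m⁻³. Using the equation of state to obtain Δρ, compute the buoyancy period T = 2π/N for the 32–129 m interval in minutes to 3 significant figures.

3.91 min

ΔT = +0.3 K, ΔS = +8.98 psu (deep − shallow).
Δρ/ρ₀ = −αΔT + βΔS = -7.50 × 10⁻⁵ + 7.184 × 10⁻³ = 7.109 × 10⁻³, so Δρ ≈ 7.294 kg m⁻³.
N² = (g/ρ₀)·Δρ/Δz = g·(Δρ/ρ₀)/Δz = 9.81 × 7.109 × 10⁻³ / 97 = 7.1896 × 10⁻⁴ s⁻².
N = √(7.1896 × 10⁻⁴) = 0.026813 rad s⁻¹ → T = 2π/N = 234.33 s = 3.9055 min ≈ 3.91 min.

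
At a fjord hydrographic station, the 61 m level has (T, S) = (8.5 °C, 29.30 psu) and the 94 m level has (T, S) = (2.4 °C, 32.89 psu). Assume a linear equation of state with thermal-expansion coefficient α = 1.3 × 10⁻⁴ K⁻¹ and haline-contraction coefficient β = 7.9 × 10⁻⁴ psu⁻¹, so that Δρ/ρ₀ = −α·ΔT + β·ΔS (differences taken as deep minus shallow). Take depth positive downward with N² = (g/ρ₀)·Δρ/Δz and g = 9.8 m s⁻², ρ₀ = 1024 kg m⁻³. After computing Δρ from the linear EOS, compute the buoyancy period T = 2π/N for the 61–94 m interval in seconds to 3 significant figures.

191 s

ΔT = -6.1 K, ΔS = +3.59 psu (deep − shallow).
Δρ/ρ₀ = −αΔT + βΔS = 7.93 × 10⁻⁴ + 2.8361 × 10⁻³ = 3.6291 × 10⁻³, so Δρ ≈ 3.716 kg m⁻³.
N² = (g/ρ₀)·Δρ/Δz = g·(Δρ/ρ₀)/Δz = 9.8 × 3.6291 × 10⁻³ / 33 = 1.0777 × 10⁻³ s⁻².
N = √(1.0777 × 10⁻³) = 0.032828 rad s⁻¹ → T = 2π/N = 191.40 s ≈ 191 s.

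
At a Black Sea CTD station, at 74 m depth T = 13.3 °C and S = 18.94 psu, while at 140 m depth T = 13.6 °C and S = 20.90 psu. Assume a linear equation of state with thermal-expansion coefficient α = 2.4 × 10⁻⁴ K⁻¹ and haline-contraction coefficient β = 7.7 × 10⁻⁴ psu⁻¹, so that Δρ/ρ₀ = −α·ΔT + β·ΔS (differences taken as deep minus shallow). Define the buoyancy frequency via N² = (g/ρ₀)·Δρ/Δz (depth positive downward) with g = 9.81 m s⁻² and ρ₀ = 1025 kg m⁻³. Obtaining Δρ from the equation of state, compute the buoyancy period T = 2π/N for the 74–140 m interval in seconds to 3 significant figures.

430 s

ΔT = +0.3 K, ΔS = +1.96 psu (deep − shallow).
Δρ/ρ₀ = −αΔT + βΔS = -7.20 × 10⁻⁵ + 1.5092 × 10⁻³ = 1.4372 × 10⁻³, so Δρ ≈ 1.473 kg m⁻³.
N² = (g/ρ₀)·Δρ/Δz = g·(Δρ/ρ₀)/Δz = 9.81 × 1.4372 × 10⁻³ / 66 = 2.1362 × 10⁻⁴ s⁻².
N = √(2.1362 × 10⁻⁴) = 0.014616 rad s⁻¹ → T = 2π/N = 429.88 s ≈ 430 s.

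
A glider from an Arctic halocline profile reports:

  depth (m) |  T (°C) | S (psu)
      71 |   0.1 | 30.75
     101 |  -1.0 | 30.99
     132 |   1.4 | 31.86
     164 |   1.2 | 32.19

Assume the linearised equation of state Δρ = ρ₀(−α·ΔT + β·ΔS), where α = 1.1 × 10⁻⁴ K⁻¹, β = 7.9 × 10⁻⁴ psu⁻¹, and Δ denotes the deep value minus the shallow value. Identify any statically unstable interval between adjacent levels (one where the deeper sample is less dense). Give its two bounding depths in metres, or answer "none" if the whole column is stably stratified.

none

Evaluate Δρ/ρ₀ = −αΔT + βΔS across each adjacent pair:
  71–101 m: −αΔT+βΔS = −(1.1 × 10⁻⁴)(-1.1)+(7.9 × 10⁻⁴)(+0.24) = 3.1 × 10⁻⁴ → stable
  101–132 m: −αΔT+βΔS = −(1.1 × 10⁻⁴)(+2.4)+(7.9 × 10⁻⁴)(+0.87) = 4.2 × 10⁻⁴ → stable
  132–164 m: −αΔT+βΔS = −(1.1 × 10⁻⁴)(-0.2)+(7.9 × 10⁻⁴)(+0.33) = 2.8 × 10⁻⁴ → stable
Every interval has Δρ > 0: the column is stably stratified throughout.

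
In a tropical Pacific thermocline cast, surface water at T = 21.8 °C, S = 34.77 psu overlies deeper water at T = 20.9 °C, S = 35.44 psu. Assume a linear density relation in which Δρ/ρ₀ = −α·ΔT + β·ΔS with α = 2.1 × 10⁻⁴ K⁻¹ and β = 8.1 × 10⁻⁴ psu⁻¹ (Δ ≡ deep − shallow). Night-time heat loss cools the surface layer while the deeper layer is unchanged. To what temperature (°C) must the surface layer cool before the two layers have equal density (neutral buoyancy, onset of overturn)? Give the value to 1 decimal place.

18.3 °C

Neutral buoyancy requires Δρ = 0, i.e. −α(T_deep − T_surf′) + β(S_deep − S_surf) = 0.
T_surf′ = T_deep − (β/α)·ΔS = 20.9 − (8.1 × 10⁻⁴/2.1 × 10⁻⁴)·(+0.67) = 18.316 °C.
Cooling required: 21.8 − (18.316) = 3.484 °C.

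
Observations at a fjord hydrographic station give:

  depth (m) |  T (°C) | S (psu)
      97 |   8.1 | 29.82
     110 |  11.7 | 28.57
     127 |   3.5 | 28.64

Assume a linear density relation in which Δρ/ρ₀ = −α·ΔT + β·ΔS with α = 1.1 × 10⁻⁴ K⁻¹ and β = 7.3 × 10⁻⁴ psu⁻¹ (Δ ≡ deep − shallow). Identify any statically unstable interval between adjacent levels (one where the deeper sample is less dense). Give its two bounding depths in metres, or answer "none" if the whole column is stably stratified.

Evaluate Δρ/ρ₀ = −αΔT + βΔS across each adjacent pair:
  97–110 m: −αΔT+βΔS = −(1.1 × 10⁻⁴)(+3.6)+(7.3 × 10⁻⁴)(-1.25) = -1.3 × 10⁻³ → UNSTABLE
  110–127 m: −αΔT+βΔS = −(1.1 × 10⁻⁴)(-8.2)+(7.3 × 10⁻⁴)(+0.07) = 9.5 × 10⁻⁴ → stable
The 97–110 m interval has Δρ < 0: lighter water underlies denser water.

97–110 m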